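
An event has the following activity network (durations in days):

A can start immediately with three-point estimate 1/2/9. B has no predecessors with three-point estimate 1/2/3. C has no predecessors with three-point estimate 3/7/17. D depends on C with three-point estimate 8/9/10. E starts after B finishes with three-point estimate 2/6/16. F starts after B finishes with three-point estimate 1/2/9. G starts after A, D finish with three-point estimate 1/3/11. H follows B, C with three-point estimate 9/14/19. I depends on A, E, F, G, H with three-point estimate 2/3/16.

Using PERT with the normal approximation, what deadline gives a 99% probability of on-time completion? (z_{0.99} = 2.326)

te_A = (1 + 4·2 + 9)/6 = 18/6 = 3; σ²_A = ((9−1)/6)² = 1.778
te_B = (1 + 4·2 + 3)/6 = 12/6 = 2; σ²_B = ((3−1)/6)² = 0.111
te_C = (3 + 4·7 + 17)/6 = 48/6 = 8; σ²_C = ((17−3)/6)² = 5.444
te_D = (8 + 4·9 + 10)/6 = 54/6 = 9; σ²_D = ((10−8)/6)² = 0.111
te_E = (2 + 4·6 + 16)/6 = 42/6 = 7; σ²_E = ((16−2)/6)² = 5.444
te_F = (1 + 4·2 + 9)/6 = 18/6 = 3; σ²_F = ((9−1)/6)² = 1.778
te_G = (1 + 4·3 + 11)/6 = 24/6 = 4; σ²_G = ((11−1)/6)² = 2.778
te_H = (9 + 4·14 + 19)/6 = 84/6 = 14; σ²_H = ((19−9)/6)² = 2.778
te_I = (2 + 4·3 + 16)/6 = 30/6 = 5; σ²_I = ((16−2)/6)² = 5.444

Forward pass:
ES_A = 0; EF_A = 3
ES_B = 0; EF_B = 2
ES_C = 0; EF_C = 8
ES_D = 8; EF_D = 8+9 = 17
ES_E = 2; EF_E = 2+7 = 9
ES_F = 2; EF_F = 2+3 = 5
ES_G = max(EF_A=3, EF_D=17) = 17; EF_G = 17+4 = 21
ES_H = max(EF_B=2, EF_C=8) = 8; EF_H = 8+14 = 22
ES_I = max(EF_A=3, EF_E=9, EF_F=5, EF_G=21, EF_H=22) = 22; EF_I = 22+5 = 27
Expected project duration μ = 27 days. Critical path: C → H → I.

Variance along critical path = 5.444 + 2.778 + 5.444 = 13.667; σ = 3.697 days.
D = μ + z·σ = 27 + 2.326·3.697 = 35.6 days

35.6 days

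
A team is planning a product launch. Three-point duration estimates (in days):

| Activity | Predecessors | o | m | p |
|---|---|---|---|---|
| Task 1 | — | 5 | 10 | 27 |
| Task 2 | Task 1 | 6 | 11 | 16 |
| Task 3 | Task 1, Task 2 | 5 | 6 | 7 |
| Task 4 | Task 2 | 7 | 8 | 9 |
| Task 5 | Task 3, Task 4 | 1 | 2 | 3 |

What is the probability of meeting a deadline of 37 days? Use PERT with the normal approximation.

te_Task 1 = (5 + 4·10 + 27)/6 = 72/6 = 12; σ²_Task 1 = ((27−5)/6)² = 13.444
te_Task 2 = (6 + 4·11 + 16)/6 = 66/6 = 11; σ²_Task 2 = ((16−6)/6)² = 2.778
te_Task 3 = (5 + 4·6 + 7)/6 = 36/6 = 6; σ²_Task 3 = ((7−5)/6)² = 0.111
te_Task 4 = (7 + 4·8 + 9)/6 = 48/6 = 8; σ²_Task 4 = ((9−7)/6)² = 0.111
te_Task 5 = (1 + 4·2 + 3)/6 = 12/6 = 2; σ²_Task 5 = ((3−1)/6)² = 0.111

Forward pass:
ES_Task 1 = 0; EF_Task 1 = 12
ES_Task 2 = 12; EF_Task 2 = 12+11 = 23
ES_Task 3 = max(EF_Task 1=12, EF_Task 2=23) = 23; EF_Task 3 = 23+6 = 29
ES_Task 4 = 23; EF_Task 4 = 23+8 = 31
ES_Task 5 = max(EF_Task 3=29, EF_Task 4=31) = 31; EF_Task 5 = 31+2 = 33
Expected project duration μ = 33 days. Critical path: Task 1 → Task 2 → Task 4 → Task 5.

Variance along critical path = 13.444 + 2.778 + 0.111 + 0.111 = 16.444; σ = √16.444 = 4.055 days.
Z = (37 − 33) / 4.055 = 0.986
P(T ≤ 37) = Φ(0.986) ≈ 0.838

0.838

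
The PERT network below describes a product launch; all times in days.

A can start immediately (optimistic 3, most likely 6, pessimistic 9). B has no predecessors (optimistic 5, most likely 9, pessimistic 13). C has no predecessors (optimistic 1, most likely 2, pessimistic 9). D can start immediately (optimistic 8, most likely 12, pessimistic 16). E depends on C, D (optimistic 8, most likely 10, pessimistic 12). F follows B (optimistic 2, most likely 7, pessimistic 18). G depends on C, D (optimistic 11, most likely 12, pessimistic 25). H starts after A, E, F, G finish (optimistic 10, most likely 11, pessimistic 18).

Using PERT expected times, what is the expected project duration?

te_A = (3 + 4·6 + 9)/6 = 36/6 = 6
te_B = (5 + 4·9 + 13)/6 = 54/6 = 9
te_C = (1 + 4·2 + 9)/6 = 18/6 = 3
te_D = (8 + 4·12 + 16)/6 = 72/6 = 12
te_E = (8 + 4·10 + 12)/6 = 60/6 = 10
te_F = (2 + 4·7 + 18)/6 = 48/6 = 8
te_G = (11 + 4·12 + 25)/6 = 84/6 = 14
te_H = (10 + 4·11 + 18)/6 = 72/6 = 12

Forward pass:
ES_A = 0; EF_A = 6
ES_B = 0; EF_B = 9
ES_C = 0; EF_C = 3
ES_D = 0; EF_D = 12
ES_E = max(EF_C=3, EF_D=12) = 12; EF_E = 12+10 = 22
ES_F = 9; EF_F = 9+8 = 17
ES_G = max(EF_C=3, EF_D=12) = 12; EF_G = 12+14 = 26
ES_H = max(EF_A=6, EF_E=22, EF_F=17, EF_G=26) = 26; EF_H = 26+12 = 38
Expected project duration μ = 38 days. Critical path: D → G → H.

38 days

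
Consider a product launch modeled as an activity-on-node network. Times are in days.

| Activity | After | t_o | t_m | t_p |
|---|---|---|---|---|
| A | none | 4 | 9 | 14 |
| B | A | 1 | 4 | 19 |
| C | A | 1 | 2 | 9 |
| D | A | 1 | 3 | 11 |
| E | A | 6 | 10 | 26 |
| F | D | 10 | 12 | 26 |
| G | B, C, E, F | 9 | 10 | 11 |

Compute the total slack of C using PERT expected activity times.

15 days

te_A = (4 + 4·9 + 14)/6 = 54/6 = 9
te_B = (1 + 4·4 + 19)/6 = 36/6 = 6
te_C = (1 + 4·2 + 9)/6 = 18/6 = 3
te_D = (1 + 4·3 + 11)/6 = 24/6 = 4
te_E = (6 + 4·10 + 26)/6 = 72/6 = 12
te_F = (10 + 4·12 + 26)/6 = 84/6 = 14
te_G = (9 + 4·10 + 11)/6 = 60/6 = 10

Forward pass:
ES_A = 0; EF_A = 9
ES_B = 9; EF_B = 9+6 = 15
ES_C = 9; EF_C = 9+3 = 12
ES_D = 9; EF_D = 9+4 = 13
ES_E = 9; EF_E = 9+12 = 21
ES_F = 13; EF_F = 13+14 = 27
ES_G = max(EF_B=15, EF_C=12, EF_E=21, EF_F=27) = 27; EF_G = 27+10 = 37
Expected project duration μ = 37 days. Critical path: A → D → F → G.

Backward pass:
LF_G = 37; LS_G = 37−10 = 27
LF_F = LS_G = 27; LS_F = 27−14 = 13
LF_E = LS_G = 27; LS_E = 27−12 = 15
LF_D = LS_F = 13; LS_D = 13−4 = 9
LF_C = LS_G = 27; LS_C = 27−3 = 24
LF_B = LS_G = 27; LS_B = 27−6 = 21
LF_A = min(LS_B=21, LS_C=24, LS_D=9, LS_E=15) = 9; LS_A = 9−9 = 0
Slack_C = LS_C − ES_C = 24 − 9 = 15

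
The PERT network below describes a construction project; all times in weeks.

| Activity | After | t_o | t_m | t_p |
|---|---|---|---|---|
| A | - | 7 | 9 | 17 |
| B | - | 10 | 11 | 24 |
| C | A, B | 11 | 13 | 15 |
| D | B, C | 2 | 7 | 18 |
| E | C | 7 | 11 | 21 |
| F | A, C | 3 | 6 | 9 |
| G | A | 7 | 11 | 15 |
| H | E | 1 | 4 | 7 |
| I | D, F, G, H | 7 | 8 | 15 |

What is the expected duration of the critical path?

51 weeks

te_A = (7 + 4·9 + 17)/6 = 60/6 = 10
te_B = (10 + 4·11 + 24)/6 = 78/6 = 13
te_C = (11 + 4·13 + 15)/6 = 78/6 = 13
te_D = (2 + 4·7 + 18)/6 = 48/6 = 8
te_E = (7 + 4·11 + 21)/6 = 72/6 = 12
te_F = (3 + 4·6 + 9)/6 = 36/6 = 6
te_G = (7 + 4·11 + 15)/6 = 66/6 = 11
te_H = (1 + 4·4 + 7)/6 = 24/6 = 4
te_I = (7 + 4·8 + 15)/6 = 54/6 = 9

Forward pass:
ES_A = 0; EF_A = 10
ES_B = 0; EF_B = 13
ES_C = max(EF_A=10, EF_B=13) = 13; EF_C = 13+13 = 26
ES_D = max(EF_B=13, EF_C=26) = 26; EF_D = 26+8 = 34
ES_E = 26; EF_E = 26+12 = 38
ES_F = max(EF_A=10, EF_C=26) = 26; EF_F = 26+6 = 32
ES_G = 10; EF_G = 10+11 = 21
ES_H = 38; EF_H = 38+4 = 42
ES_I = max(EF_D=34, EF_F=32, EF_G=21, EF_H=42) = 42; EF_I = 42+9 = 51
Expected project duration μ = 51 weeks. Critical path: B → C → E → H → I.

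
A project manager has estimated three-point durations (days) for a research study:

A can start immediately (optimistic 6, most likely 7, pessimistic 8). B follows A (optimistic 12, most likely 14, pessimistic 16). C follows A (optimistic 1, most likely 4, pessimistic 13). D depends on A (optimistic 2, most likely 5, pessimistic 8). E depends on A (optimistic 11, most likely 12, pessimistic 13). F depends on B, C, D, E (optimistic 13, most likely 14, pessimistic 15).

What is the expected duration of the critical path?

35 days

te_A = (6 + 4·7 + 8)/6 = 42/6 = 7
te_B = (12 + 4·14 + 16)/6 = 84/6 = 14
te_C = (1 + 4·4 + 13)/6 = 30/6 = 5
te_D = (2 + 4·5 + 8)/6 = 30/6 = 5
te_E = (11 + 4·12 + 13)/6 = 72/6 = 12
te_F = (13 + 4·14 + 15)/6 = 84/6 = 14

Forward pass:
ES_A = 0; EF_A = 7
ES_B = 7; EF_B = 7+14 = 21
ES_C = 7; EF_C = 7+5 = 12
ES_D = 7; EF_D = 7+5 = 12
ES_E = 7; EF_E = 7+12 = 19
ES_F = max(EF_B=21, EF_C=12, EF_D=12, EF_E=19) = 21; EF_F = 21+14 = 35
Expected project duration μ = 35 days. Critical path: A → B → F.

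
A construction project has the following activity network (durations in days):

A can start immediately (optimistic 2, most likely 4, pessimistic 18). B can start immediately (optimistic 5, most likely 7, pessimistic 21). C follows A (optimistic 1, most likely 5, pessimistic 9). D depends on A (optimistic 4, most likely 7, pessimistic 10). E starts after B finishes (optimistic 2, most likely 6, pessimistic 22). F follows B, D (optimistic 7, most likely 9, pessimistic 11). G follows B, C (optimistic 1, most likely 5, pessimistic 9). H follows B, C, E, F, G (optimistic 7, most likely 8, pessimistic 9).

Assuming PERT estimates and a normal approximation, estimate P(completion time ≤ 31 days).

te_A = (2 + 4·4 + 18)/6 = 36/6 = 6; σ²_A = ((18−2)/6)² = 7.111
te_B = (5 + 4·7 + 21)/6 = 54/6 = 9; σ²_B = ((21−5)/6)² = 7.111
te_C = (1 + 4·5 + 9)/6 = 30/6 = 5; σ²_C = ((9−1)/6)² = 1.778
te_D = (4 + 4·7 + 10)/6 = 42/6 = 7; σ²_D = ((10−4)/6)² = 1.000
te_E = (2 + 4·6 + 22)/6 = 48/6 = 8; σ²_E = ((22−2)/6)² = 11.111
te_F = (7 + 4·9 + 11)/6 = 54/6 = 9; σ²_F = ((11−7)/6)² = 0.444
te_G = (1 + 4·5 + 9)/6 = 30/6 = 5; σ²_G = ((9−1)/6)² = 1.778
te_H = (7 + 4·8 + 9)/6 = 48/6 = 8; σ²_H = ((9−7)/6)² = 0.111

Forward pass:
ES_A = 0; EF_A = 6
ES_B = 0; EF_B = 9
ES_C = 6; EF_C = 6+5 = 11
ES_D = 6; EF_D = 6+7 = 13
ES_E = 9; EF_E = 9+8 = 17
ES_F = max(EF_B=9, EF_D=13) = 13; EF_F = 13+9 = 22
ES_G = max(EF_B=9, EF_C=11) = 11; EF_G = 11+5 = 16
ES_H = max(EF_B=9, EF_C=11, EF_E=17, EF_F=22, EF_G=16) = 22; EF_H = 22+8 = 30
Expected project duration μ = 30 days. Critical path: A → D → F → H.

Variance along critical path = 7.111 + 1.000 + 0.444 + 0.111 = 8.667; σ = √8.667 = 2.944 days.
Z = (31 − 30) / 2.944 = 0.340
P(T ≤ 31) = Φ(0.340) ≈ 0.633

0.633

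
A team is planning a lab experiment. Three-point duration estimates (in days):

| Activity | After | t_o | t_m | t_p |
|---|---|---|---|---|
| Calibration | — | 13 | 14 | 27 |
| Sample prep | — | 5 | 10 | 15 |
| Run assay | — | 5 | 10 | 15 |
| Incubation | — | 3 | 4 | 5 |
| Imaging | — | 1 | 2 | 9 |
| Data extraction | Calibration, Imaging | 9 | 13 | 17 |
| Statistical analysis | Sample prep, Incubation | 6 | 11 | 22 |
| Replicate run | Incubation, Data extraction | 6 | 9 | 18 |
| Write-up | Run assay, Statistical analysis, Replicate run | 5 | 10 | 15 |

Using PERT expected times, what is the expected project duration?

te_Calibration = (13 + 4·14 + 27)/6 = 96/6 = 16
te_Sample prep = (5 + 4·10 + 15)/6 = 60/6 = 10
te_Run assay = (5 + 4·10 + 15)/6 = 60/6 = 10
te_Incubation = (3 + 4·4 + 5)/6 = 24/6 = 4
te_Imaging = (1 + 4·2 + 9)/6 = 18/6 = 3
te_Data extraction = (9 + 4·13 + 17)/6 = 78/6 = 13
te_Statistical analysis = (6 + 4·11 + 22)/6 = 72/6 = 12
te_Replicate run = (6 + 4·9 + 18)/6 = 60/6 = 10
te_Write-up = (5 + 4·10 + 15)/6 = 60/6 = 10

Forward pass:
ES_Calibration = 0; EF_Calibration = 16
ES_Sample prep = 0; EF_Sample prep = 10
ES_Run assay = 0; EF_Run assay = 10
ES_Incubation = 0; EF_Incubation = 4
ES_Imaging = 0; EF_Imaging = 3
ES_Data extraction = max(EF_Calibration=16, EF_Imaging=3) = 16; EF_Data extraction = 16+13 = 29
ES_Statistical analysis = max(EF_Sample prep=10, EF_Incubation=4) = 10; EF_Statistical analysis = 10+12 = 22
ES_Replicate run = max(EF_Incubation=4, EF_Data extraction=29) = 29; EF_Replicate run = 29+10 = 39
ES_Write-up = max(EF_Run assay=10, EF_Statistical analysis=22, EF_Replicate run=39) = 39; EF_Write-up = 39+10 = 49
Expected project duration μ = 49 days. Critical path: Calibration → Data extraction → Replicate run → Write-up.

49 days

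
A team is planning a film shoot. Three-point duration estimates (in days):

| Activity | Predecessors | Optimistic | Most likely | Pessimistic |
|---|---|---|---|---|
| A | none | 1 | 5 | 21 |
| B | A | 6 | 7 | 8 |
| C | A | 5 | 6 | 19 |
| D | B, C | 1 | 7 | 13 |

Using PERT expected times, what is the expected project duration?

22 days

te_A = (1 + 4·5 + 21)/6 = 42/6 = 7
te_B = (6 + 4·7 + 8)/6 = 42/6 = 7
te_C = (5 + 4·6 + 19)/6 = 48/6 = 8
te_D = (1 + 4·7 + 13)/6 = 42/6 = 7

Forward pass:
ES_A = 0; EF_A = 7
ES_B = 7; EF_B = 7+7 = 14
ES_C = 7; EF_C = 7+8 = 15
ES_D = max(EF_B=14, EF_C=15) = 15; EF_D = 15+7 = 22
Expected project duration μ = 22 days. Critical path: A → C → D.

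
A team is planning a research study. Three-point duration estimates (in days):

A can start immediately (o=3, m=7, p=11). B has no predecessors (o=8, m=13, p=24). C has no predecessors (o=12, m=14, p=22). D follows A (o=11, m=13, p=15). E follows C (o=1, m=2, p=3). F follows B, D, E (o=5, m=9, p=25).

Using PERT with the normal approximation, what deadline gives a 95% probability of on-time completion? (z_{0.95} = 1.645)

te_A = (3 + 4·7 + 11)/6 = 42/6 = 7; σ²_A = ((11−3)/6)² = 1.778
te_B = (8 + 4·13 + 24)/6 = 84/6 = 14; σ²_B = ((24−8)/6)² = 7.111
te_C = (12 + 4·14 + 22)/6 = 90/6 = 15; σ²_C = ((22−12)/6)² = 2.778
te_D = (11 + 4·13 + 15)/6 = 78/6 = 13; σ²_D = ((15−11)/6)² = 0.444
te_E = (1 + 4·2 + 3)/6 = 12/6 = 2; σ²_E = ((3−1)/6)² = 0.111
te_F = (5 + 4·9 + 25)/6 = 66/6 = 11; σ²_F = ((25−5)/6)² = 11.111

Forward pass:
ES_A = 0; EF_A = 7
ES_B = 0; EF_B = 14
ES_C = 0; EF_C = 15
ES_D = 7; EF_D = 7+13 = 20
ES_E = 15; EF_E = 15+2 = 17
ES_F = max(EF_B=14, EF_D=20, EF_E=17) = 20; EF_F = 20+11 = 31
Expected project duration μ = 31 days. Critical path: A → D → F.

Variance along critical path = 1.778 + 0.444 + 11.111 = 13.333; σ = 3.651 days.
D = μ + z·σ = 31 + 1.645·3.651 = 37.0 days

37.0 days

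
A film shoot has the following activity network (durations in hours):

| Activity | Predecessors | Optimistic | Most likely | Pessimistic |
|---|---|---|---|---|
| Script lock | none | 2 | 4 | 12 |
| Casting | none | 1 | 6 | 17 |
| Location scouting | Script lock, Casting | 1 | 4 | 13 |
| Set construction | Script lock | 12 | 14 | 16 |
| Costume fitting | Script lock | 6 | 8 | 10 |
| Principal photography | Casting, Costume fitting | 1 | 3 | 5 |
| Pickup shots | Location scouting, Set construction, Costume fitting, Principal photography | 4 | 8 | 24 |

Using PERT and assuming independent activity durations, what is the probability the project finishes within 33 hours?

te_Script lock = (2 + 4·4 + 12)/6 = 30/6 = 5; σ²_Script lock = ((12−2)/6)² = 2.778
te_Casting = (1 + 4·6 + 17)/6 = 42/6 = 7; σ²_Casting = ((17−1)/6)² = 7.111
te_Location scouting = (1 + 4·4 + 13)/6 = 30/6 = 5; σ²_Location scouting = ((13−1)/6)² = 4.000
te_Set construction = (12 + 4·14 + 16)/6 = 84/6 = 14; σ²_Set construction = ((16−12)/6)² = 0.444
te_Costume fitting = (6 + 4·8 + 10)/6 = 48/6 = 8; σ²_Costume fitting = ((10−6)/6)² = 0.444
te_Principal photography = (1 + 4·3 + 5)/6 = 18/6 = 3; σ²_Principal photography = ((5−1)/6)² = 0.444
te_Pickup shots = (4 + 4·8 + 24)/6 = 60/6 = 10; σ²_Pickup shots = ((24−4)/6)² = 11.111

Forward pass:
ES_Script lock = 0; EF_Script lock = 5
ES_Casting = 0; EF_Casting = 7
ES_Location scouting = max(EF_Script lock=5, EF_Casting=7) = 7; EF_Location scouting = 7+5 = 12
ES_Set construction = 5; EF_Set construction = 5+14 = 19
ES_Costume fitting = 5; EF_Costume fitting = 5+8 = 13
ES_Principal photography = max(EF_Casting=7, EF_Costume fitting=13) = 13; EF_Principal photography = 13+3 = 16
ES_Pickup shots = max(EF_Location scouting=12, EF_Set construction=19, EF_Costume fitting=13, EF_Principal photography=16) = 19; EF_Pickup shots = 19+10 = 29
Expected project duration μ = 29 hours. Critical path: Script lock → Set construction → Pickup shots.

Variance along critical path = 2.778 + 0.444 + 11.111 = 14.333; σ = √14.333 = 3.786 hours.
Z = (33 − 29) / 3.786 = 1.057
P(T ≤ 33) = Φ(1.057) ≈ 0.855

0.855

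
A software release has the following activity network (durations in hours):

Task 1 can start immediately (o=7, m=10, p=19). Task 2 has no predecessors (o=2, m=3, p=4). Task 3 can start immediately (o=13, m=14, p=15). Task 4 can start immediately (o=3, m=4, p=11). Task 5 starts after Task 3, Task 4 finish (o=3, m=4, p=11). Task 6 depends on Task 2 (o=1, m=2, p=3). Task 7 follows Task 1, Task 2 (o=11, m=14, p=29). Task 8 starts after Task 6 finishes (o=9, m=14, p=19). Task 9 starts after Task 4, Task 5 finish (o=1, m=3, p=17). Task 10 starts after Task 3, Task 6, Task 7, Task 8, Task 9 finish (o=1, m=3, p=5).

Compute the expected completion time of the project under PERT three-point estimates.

30 hours

te_Task 1 = (7 + 4·10 + 19)/6 = 66/6 = 11
te_Task 2 = (2 + 4·3 + 4)/6 = 18/6 = 3
te_Task 3 = (13 + 4·14 + 15)/6 = 84/6 = 14
te_Task 4 = (3 + 4·4 + 11)/6 = 30/6 = 5
te_Task 5 = (3 + 4·4 + 11)/6 = 30/6 = 5
te_Task 6 = (1 + 4·2 + 3)/6 = 12/6 = 2
te_Task 7 = (11 + 4·14 + 29)/6 = 96/6 = 16
te_Task 8 = (9 + 4·14 + 19)/6 = 84/6 = 14
te_Task 9 = (1 + 4·3 + 17)/6 = 30/6 = 5
te_Task 10 = (1 + 4·3 + 5)/6 = 18/6 = 3

Forward pass:
ES_Task 1 = 0; EF_Task 1 = 11
ES_Task 2 = 0; EF_Task 2 = 3
ES_Task 3 = 0; EF_Task 3 = 14
ES_Task 4 = 0; EF_Task 4 = 5
ES_Task 5 = max(EF_Task 3=14, EF_Task 4=5) = 14; EF_Task 5 = 14+5 = 19
ES_Task 6 = 3; EF_Task 6 = 3+2 = 5
ES_Task 7 = max(EF_Task 1=11, EF_Task 2=3) = 11; EF_Task 7 = 11+16 = 27
ES_Task 8 = 5; EF_Task 8 = 5+14 = 19
ES_Task 9 = max(EF_Task 4=5, EF_Task 5=19) = 19; EF_Task 9 = 19+5 = 24
ES_Task 10 = max(EF_Task 3=14, EF_Task 6=5, EF_Task 7=27, EF_Task 8=19, EF_Task 9=24) = 27; EF_Task 10 = 27+3 = 30
Expected project duration μ = 30 hours. Critical path: Task 1 → Task 7 → Task 10.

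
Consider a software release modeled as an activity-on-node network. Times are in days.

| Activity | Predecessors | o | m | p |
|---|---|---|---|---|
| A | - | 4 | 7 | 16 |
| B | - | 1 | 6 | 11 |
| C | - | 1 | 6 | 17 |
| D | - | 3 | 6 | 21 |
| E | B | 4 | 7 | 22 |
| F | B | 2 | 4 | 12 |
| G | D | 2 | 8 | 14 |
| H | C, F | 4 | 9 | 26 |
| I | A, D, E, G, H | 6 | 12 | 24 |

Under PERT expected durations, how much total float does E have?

7 days

te_A = (4 + 4·7 + 16)/6 = 48/6 = 8
te_B = (1 + 4·6 + 11)/6 = 36/6 = 6
te_C = (1 + 4·6 + 17)/6 = 42/6 = 7
te_D = (3 + 4·6 + 21)/6 = 48/6 = 8
te_E = (4 + 4·7 + 22)/6 = 54/6 = 9
te_F = (2 + 4·4 + 12)/6 = 30/6 = 5
te_G = (2 + 4·8 + 14)/6 = 48/6 = 8
te_H = (4 + 4·9 + 26)/6 = 66/6 = 11
te_I = (6 + 4·12 + 24)/6 = 78/6 = 13

Forward pass:
ES_A = 0; EF_A = 8
ES_B = 0; EF_B = 6
ES_C = 0; EF_C = 7
ES_D = 0; EF_D = 8
ES_E = 6; EF_E = 6+9 = 15
ES_F = 6; EF_F = 6+5 = 11
ES_G = 8; EF_G = 8+8 = 16
ES_H = max(EF_C=7, EF_F=11) = 11; EF_H = 11+11 = 22
ES_I = max(EF_A=8, EF_D=8, EF_E=15, EF_G=16, EF_H=22) = 22; EF_I = 22+13 = 35
Expected project duration μ = 35 days. Critical path: B → F → H → I.

Backward pass:
LF_I = 35; LS_I = 35−13 = 22
LF_H = LS_I = 22; LS_H = 22−11 = 11
LF_G = LS_I = 22; LS_G = 22−8 = 14
LF_F = LS_H = 11; LS_F = 11−5 = 6
LF_E = LS_I = 22; LS_E = 22−9 = 13
LF_D = min(LS_G=14, LS_I=22) = 14; LS_D = 14−8 = 6
LF_C = LS_H = 11; LS_C = 11−7 = 4
LF_B = min(LS_E=13, LS_F=6) = 6; LS_B = 6−6 = 0
LF_A = LS_I = 22; LS_A = 22−8 = 14
Slack_E = LS_E − ES_E = 13 − 6 = 7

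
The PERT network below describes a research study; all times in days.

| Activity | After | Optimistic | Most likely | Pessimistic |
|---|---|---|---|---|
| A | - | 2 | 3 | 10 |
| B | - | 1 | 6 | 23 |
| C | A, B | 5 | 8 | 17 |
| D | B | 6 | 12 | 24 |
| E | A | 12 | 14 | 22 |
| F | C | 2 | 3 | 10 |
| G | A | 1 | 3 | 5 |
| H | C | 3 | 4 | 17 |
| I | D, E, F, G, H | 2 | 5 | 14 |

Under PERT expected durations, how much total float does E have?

4 days

te_A = (2 + 4·3 + 10)/6 = 24/6 = 4
te_B = (1 + 4·6 + 23)/6 = 48/6 = 8
te_C = (5 + 4·8 + 17)/6 = 54/6 = 9
te_D = (6 + 4·12 + 24)/6 = 78/6 = 13
te_E = (12 + 4·14 + 22)/6 = 90/6 = 15
te_F = (2 + 4·3 + 10)/6 = 24/6 = 4
te_G = (1 + 4·3 + 5)/6 = 18/6 = 3
te_H = (3 + 4·4 + 17)/6 = 36/6 = 6
te_I = (2 + 4·5 + 14)/6 = 36/6 = 6

Forward pass:
ES_A = 0; EF_A = 4
ES_B = 0; EF_B = 8
ES_C = max(EF_A=4, EF_B=8) = 8; EF_C = 8+9 = 17
ES_D = 8; EF_D = 8+13 = 21
ES_E = 4; EF_E = 4+15 = 19
ES_F = 17; EF_F = 17+4 = 21
ES_G = 4; EF_G = 4+3 = 7
ES_H = 17; EF_H = 17+6 = 23
ES_I = max(EF_D=21, EF_E=19, EF_F=21, EF_G=7, EF_H=23) = 23; EF_I = 23+6 = 29
Expected project duration μ = 29 days. Critical path: B → C → H → I.

Backward pass:
LF_I = 29; LS_I = 29−6 = 23
LF_H = LS_I = 23; LS_H = 23−6 = 17
LF_G = LS_I = 23; LS_G = 23−3 = 20
LF_F = LS_I = 23; LS_F = 23−4 = 19
LF_E = LS_I = 23; LS_E = 23−15 = 8
LF_D = LS_I = 23; LS_D = 23−13 = 10
LF_C = min(LS_F=19, LS_H=17) = 17; LS_C = 17−9 = 8
LF_B = min(LS_C=8, LS_D=10) = 8; LS_B = 8−8 = 0
LF_A = min(LS_C=8, LS_E=8, LS_G=20) = 8; LS_A = 8−4 = 4
Slack_E = LS_E − ES_E = 8 − 4 = 4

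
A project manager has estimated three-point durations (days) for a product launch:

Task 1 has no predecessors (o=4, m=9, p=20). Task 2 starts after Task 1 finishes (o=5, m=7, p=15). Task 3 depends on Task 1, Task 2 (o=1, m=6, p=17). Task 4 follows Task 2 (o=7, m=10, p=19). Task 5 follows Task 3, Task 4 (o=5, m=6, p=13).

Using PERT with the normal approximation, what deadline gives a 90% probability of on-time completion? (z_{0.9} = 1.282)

41.1 days

te_Task 1 = (4 + 4·9 + 20)/6 = 60/6 = 10; σ²_Task 1 = ((20−4)/6)² = 7.111
te_Task 2 = (5 + 4·7 + 15)/6 = 48/6 = 8; σ²_Task 2 = ((15−5)/6)² = 2.778
te_Task 3 = (1 + 4·6 + 17)/6 = 42/6 = 7; σ²_Task 3 = ((17−1)/6)² = 7.111
te_Task 4 = (7 + 4·10 + 19)/6 = 66/6 = 11; σ²_Task 4 = ((19−7)/6)² = 4.000
te_Task 5 = (5 + 4·6 + 13)/6 = 42/6 = 7; σ²_Task 5 = ((13−5)/6)² = 1.778

Forward pass:
ES_Task 1 = 0; EF_Task 1 = 10
ES_Task 2 = 10; EF_Task 2 = 10+8 = 18
ES_Task 3 = max(EF_Task 1=10, EF_Task 2=18) = 18; EF_Task 3 = 18+7 = 25
ES_Task 4 = 18; EF_Task 4 = 18+11 = 29
ES_Task 5 = max(EF_Task 3=25, EF_Task 4=29) = 29; EF_Task 5 = 29+7 = 36
Expected project duration μ = 36 days. Critical path: Task 1 → Task 2 → Task 4 → Task 5.

Variance along critical path = 7.111 + 2.778 + 4.000 + 1.778 = 15.667; σ = 3.958 days.
D = μ + z·σ = 36 + 1.282·3.958 = 41.1 days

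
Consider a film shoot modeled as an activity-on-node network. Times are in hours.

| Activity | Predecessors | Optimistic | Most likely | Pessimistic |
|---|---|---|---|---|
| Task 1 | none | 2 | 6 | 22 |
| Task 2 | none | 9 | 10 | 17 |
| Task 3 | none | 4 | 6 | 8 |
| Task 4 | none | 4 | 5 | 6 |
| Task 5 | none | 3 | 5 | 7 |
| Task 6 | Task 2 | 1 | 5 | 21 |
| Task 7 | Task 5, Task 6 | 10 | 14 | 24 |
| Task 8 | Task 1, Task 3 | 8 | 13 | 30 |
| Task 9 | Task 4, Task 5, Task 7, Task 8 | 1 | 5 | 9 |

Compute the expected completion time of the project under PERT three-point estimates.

38 hours

te_Task 1 = (2 + 4·6 + 22)/6 = 48/6 = 8
te_Task 2 = (9 + 4·10 + 17)/6 = 66/6 = 11
te_Task 3 = (4 + 4·6 + 8)/6 = 36/6 = 6
te_Task 4 = (4 + 4·5 + 6)/6 = 30/6 = 5
te_Task 5 = (3 + 4·5 + 7)/6 = 30/6 = 5
te_Task 6 = (1 + 4·5 + 21)/6 = 42/6 = 7
te_Task 7 = (10 + 4·14 + 24)/6 = 90/6 = 15
te_Task 8 = (8 + 4·13 + 30)/6 = 90/6 = 15
te_Task 9 = (1 + 4·5 + 9)/6 = 30/6 = 5

Forward pass:
ES_Task 1 = 0; EF_Task 1 = 8
ES_Task 2 = 0; EF_Task 2 = 11
ES_Task 3 = 0; EF_Task 3 = 6
ES_Task 4 = 0; EF_Task 4 = 5
ES_Task 5 = 0; EF_Task 5 = 5
ES_Task 6 = 11; EF_Task 6 = 11+7 = 18
ES_Task 7 = max(EF_Task 5=5, EF_Task 6=18) = 18; EF_Task 7 = 18+15 = 33
ES_Task 8 = max(EF_Task 1=8, EF_Task 3=6) = 8; EF_Task 8 = 8+15 = 23
ES_Task 9 = max(EF_Task 4=5, EF_Task 5=5, EF_Task 7=33, EF_Task 8=23) = 33; EF_Task 9 = 33+5 = 38
Expected project duration μ = 38 hours. Critical path: Task 2 → Task 6 → Task 7 → Task 9.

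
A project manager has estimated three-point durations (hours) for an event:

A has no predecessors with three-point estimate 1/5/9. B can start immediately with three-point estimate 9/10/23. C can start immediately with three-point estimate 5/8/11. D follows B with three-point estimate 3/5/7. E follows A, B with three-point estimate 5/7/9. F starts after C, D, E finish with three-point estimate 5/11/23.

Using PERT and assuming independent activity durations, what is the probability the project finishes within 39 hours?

te_A = (1 + 4·5 + 9)/6 = 30/6 = 5; σ²_A = ((9−1)/6)² = 1.778
te_B = (9 + 4·10 + 23)/6 = 72/6 = 12; σ²_B = ((23−9)/6)² = 5.444
te_C = (5 + 4·8 + 11)/6 = 48/6 = 8; σ²_C = ((11−5)/6)² = 1.000
te_D = (3 + 4·5 + 7)/6 = 30/6 = 5; σ²_D = ((7−3)/6)² = 0.444
te_E = (5 + 4·7 + 9)/6 = 42/6 = 7; σ²_E = ((9−5)/6)² = 0.444
te_F = (5 + 4·11 + 23)/6 = 72/6 = 12; σ²_F = ((23−5)/6)² = 9.000

Forward pass:
ES_A = 0; EF_A = 5
ES_B = 0; EF_B = 12
ES_C = 0; EF_C = 8
ES_D = 12; EF_D = 12+5 = 17
ES_E = max(EF_A=5, EF_B=12) = 12; EF_E = 12+7 = 19
ES_F = max(EF_C=8, EF_D=17, EF_E=19) = 19; EF_F = 19+12 = 31
Expected project duration μ = 31 hours. Critical path: B → E → F.

Variance along critical path = 5.444 + 0.444 + 9.000 = 14.889; σ = √14.889 = 3.859 hours.
Z = (39 − 31) / 3.859 = 2.073
P(T ≤ 39) = Φ(2.073) ≈ 0.981

0.981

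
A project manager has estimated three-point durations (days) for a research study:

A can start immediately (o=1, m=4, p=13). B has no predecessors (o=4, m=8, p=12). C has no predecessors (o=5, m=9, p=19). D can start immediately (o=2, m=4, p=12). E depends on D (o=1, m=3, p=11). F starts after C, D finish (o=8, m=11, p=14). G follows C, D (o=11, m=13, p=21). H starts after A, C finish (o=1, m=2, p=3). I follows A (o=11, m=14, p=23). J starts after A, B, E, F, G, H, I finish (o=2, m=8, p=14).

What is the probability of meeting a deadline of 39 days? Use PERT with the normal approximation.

te_A = (1 + 4·4 + 13)/6 = 30/6 = 5; σ²_A = ((13−1)/6)² = 4.000
te_B = (4 + 4·8 + 12)/6 = 48/6 = 8; σ²_B = ((12−4)/6)² = 1.778
te_C = (5 + 4·9 + 19)/6 = 60/6 = 10; σ²_C = ((19−5)/6)² = 5.444
te_D = (2 + 4·4 + 12)/6 = 30/6 = 5; σ²_D = ((12−2)/6)² = 2.778
te_E = (1 + 4·3 + 11)/6 = 24/6 = 4; σ²_E = ((11−1)/6)² = 2.778
te_F = (8 + 4·11 + 14)/6 = 66/6 = 11; σ²_F = ((14−8)/6)² = 1.000
te_G = (11 + 4·13 + 21)/6 = 84/6 = 14; σ²_G = ((21−11)/6)² = 2.778
te_H = (1 + 4·2 + 3)/6 = 12/6 = 2; σ²_H = ((3−1)/6)² = 0.111
te_I = (11 + 4·14 + 23)/6 = 90/6 = 15; σ²_I = ((23−11)/6)² = 4.000
te_J = (2 + 4·8 + 14)/6 = 48/6 = 8; σ²_J = ((14−2)/6)² = 4.000

Forward pass:
ES_A = 0; EF_A = 5
ES_B = 0; EF_B = 8
ES_C = 0; EF_C = 10
ES_D = 0; EF_D = 5
ES_E = 5; EF_E = 5+4 = 9
ES_F = max(EF_C=10, EF_D=5) = 10; EF_F = 10+11 = 21
ES_G = max(EF_C=10, EF_D=5) = 10; EF_G = 10+14 = 24
ES_H = max(EF_A=5, EF_C=10) = 10; EF_H = 10+2 = 12
ES_I = 5; EF_I = 5+15 = 20
ES_J = max(EF_A=5, EF_B=8, EF_E=9, EF_F=21, EF_G=24, EF_H=12, EF_I=20) = 24; EF_J = 24+8 = 32
Expected project duration μ = 32 days. Critical path: C → G → J.

Variance along critical path = 5.444 + 2.778 + 4.000 = 12.222; σ = √12.222 = 3.496 days.
Z = (39 − 32) / 3.496 = 2.002
P(T ≤ 39) = Φ(2.002) ≈ 0.977

0.977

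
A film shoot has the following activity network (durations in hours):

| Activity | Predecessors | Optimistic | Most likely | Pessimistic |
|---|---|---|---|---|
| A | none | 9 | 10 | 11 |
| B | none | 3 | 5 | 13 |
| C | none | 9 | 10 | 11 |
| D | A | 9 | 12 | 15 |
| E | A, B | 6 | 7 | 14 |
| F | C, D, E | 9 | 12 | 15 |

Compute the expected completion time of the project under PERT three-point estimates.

34 hours

te_A = (9 + 4·10 + 11)/6 = 60/6 = 10
te_B = (3 + 4·5 + 13)/6 = 36/6 = 6
te_C = (9 + 4·10 + 11)/6 = 60/6 = 10
te_D = (9 + 4·12 + 15)/6 = 72/6 = 12
te_E = (6 + 4·7 + 14)/6 = 48/6 = 8
te_F = (9 + 4·12 + 15)/6 = 72/6 = 12

Forward pass:
ES_A = 0; EF_A = 10
ES_B = 0; EF_B = 6
ES_C = 0; EF_C = 10
ES_D = 10; EF_D = 10+12 = 22
ES_E = max(EF_A=10, EF_B=6) = 10; EF_E = 10+8 = 18
ES_F = max(EF_C=10, EF_D=22, EF_E=18) = 22; EF_F = 22+12 = 34
Expected project duration μ = 34 hours. Critical path: A → D → F.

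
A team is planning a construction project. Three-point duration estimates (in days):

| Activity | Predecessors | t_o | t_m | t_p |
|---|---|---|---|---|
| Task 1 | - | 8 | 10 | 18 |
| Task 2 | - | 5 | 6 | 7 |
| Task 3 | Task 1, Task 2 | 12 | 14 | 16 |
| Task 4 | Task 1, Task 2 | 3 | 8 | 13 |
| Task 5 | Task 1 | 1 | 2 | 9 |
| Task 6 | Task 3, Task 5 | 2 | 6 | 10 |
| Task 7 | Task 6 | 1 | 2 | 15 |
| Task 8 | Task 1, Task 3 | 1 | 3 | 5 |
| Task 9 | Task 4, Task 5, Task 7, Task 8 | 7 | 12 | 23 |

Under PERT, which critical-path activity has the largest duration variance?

te_Task 1 = (8 + 4·10 + 18)/6 = 66/6 = 11; σ²_Task 1 = ((18−8)/6)² = 2.778
te_Task 2 = (5 + 4·6 + 7)/6 = 36/6 = 6; σ²_Task 2 = ((7−5)/6)² = 0.111
te_Task 3 = (12 + 4·14 + 16)/6 = 84/6 = 14; σ²_Task 3 = ((16−12)/6)² = 0.444
te_Task 4 = (3 + 4·8 + 13)/6 = 48/6 = 8; σ²_Task 4 = ((13−3)/6)² = 2.778
te_Task 5 = (1 + 4·2 + 9)/6 = 18/6 = 3; σ²_Task 5 = ((9−1)/6)² = 1.778
te_Task 6 = (2 + 4·6 + 10)/6 = 36/6 = 6; σ²_Task 6 = ((10−2)/6)² = 1.778
te_Task 7 = (1 + 4·2 + 15)/6 = 24/6 = 4; σ²_Task 7 = ((15−1)/6)² = 5.444
te_Task 8 = (1 + 4·3 + 5)/6 = 18/6 = 3; σ²_Task 8 = ((5−1)/6)² = 0.444
te_Task 9 = (7 + 4·12 + 23)/6 = 78/6 = 13; σ²_Task 9 = ((23−7)/6)² = 7.111

Forward pass:
ES_Task 1 = 0; EF_Task 1 = 11
ES_Task 2 = 0; EF_Task 2 = 6
ES_Task 3 = max(EF_Task 1=11, EF_Task 2=6) = 11; EF_Task 3 = 11+14 = 25
ES_Task 4 = max(EF_Task 1=11, EF_Task 2=6) = 11; EF_Task 4 = 11+8 = 19
ES_Task 5 = 11; EF_Task 5 = 11+3 = 14
ES_Task 6 = max(EF_Task 3=25, EF_Task 5=14) = 25; EF_Task 6 = 25+6 = 31
ES_Task 7 = 31; EF_Task 7 = 31+4 = 35
ES_Task 8 = max(EF_Task 1=11, EF_Task 3=25) = 25; EF_Task 8 = 25+3 = 28
ES_Task 9 = max(EF_Task 4=19, EF_Task 5=14, EF_Task 7=35, EF_Task 8=28) = 35; EF_Task 9 = 35+13 = 48
Expected project duration μ = 48 days. Critical path: Task 1 → Task 3 → Task 6 → Task 7 → Task 9.

Variances on critical path: σ²_Task 1=2.778, σ²_Task 3=0.444, σ²_Task 6=1.778, σ²_Task 7=5.444, σ²_Task 9=7.111.
Largest is σ²_Task 9 = 7.111.

Task 9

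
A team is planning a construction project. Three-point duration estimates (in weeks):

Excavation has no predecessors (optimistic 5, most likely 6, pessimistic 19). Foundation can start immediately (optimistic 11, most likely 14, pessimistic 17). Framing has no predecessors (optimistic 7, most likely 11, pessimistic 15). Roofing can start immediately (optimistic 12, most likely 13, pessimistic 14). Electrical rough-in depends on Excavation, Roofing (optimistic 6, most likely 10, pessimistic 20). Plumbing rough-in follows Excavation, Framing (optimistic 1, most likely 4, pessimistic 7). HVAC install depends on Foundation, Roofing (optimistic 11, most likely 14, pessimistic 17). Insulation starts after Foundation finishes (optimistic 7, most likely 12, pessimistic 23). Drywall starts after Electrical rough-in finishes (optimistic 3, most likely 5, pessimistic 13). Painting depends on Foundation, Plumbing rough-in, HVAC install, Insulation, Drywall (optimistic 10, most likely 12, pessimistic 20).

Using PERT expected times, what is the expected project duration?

te_Excavation = (5 + 4·6 + 19)/6 = 48/6 = 8
te_Foundation = (11 + 4·14 + 17)/6 = 84/6 = 14
te_Framing = (7 + 4·11 + 15)/6 = 66/6 = 11
te_Roofing = (12 + 4·13 + 14)/6 = 78/6 = 13
te_Electrical rough-in = (6 + 4·10 + 20)/6 = 66/6 = 11
te_Plumbing rough-in = (1 + 4·4 + 7)/6 = 24/6 = 4
te_HVAC install = (11 + 4·14 + 17)/6 = 84/6 = 14
te_Insulation = (7 + 4·12 + 23)/6 = 78/6 = 13
te_Drywall = (3 + 4·5 + 13)/6 = 36/6 = 6
te_Painting = (10 + 4·12 + 20)/6 = 78/6 = 13

Forward pass:
ES_Excavation = 0; EF_Excavation = 8
ES_Foundation = 0; EF_Foundation = 14
ES_Framing = 0; EF_Framing = 11
ES_Roofing = 0; EF_Roofing = 13
ES_Electrical rough-in = max(EF_Excavation=8, EF_Roofing=13) = 13; EF_Electrical rough-in = 13+11 = 24
ES_Plumbing rough-in = max(EF_Excavation=8, EF_Framing=11) = 11; EF_Plumbing rough-in = 11+4 = 15
ES_HVAC install = max(EF_Foundation=14, EF_Roofing=13) = 14; EF_HVAC install = 14+14 = 28
ES_Insulation = 14; EF_Insulation = 14+13 = 27
ES_Drywall = 24; EF_Drywall = 24+6 = 30
ES_Painting = max(EF_Foundation=14, EF_Plumbing rough-in=15, EF_HVAC install=28, EF_Insulation=27, EF_Drywall=30) = 30; EF_Painting = 30+13 = 43
Expected project duration μ = 43 weeks. Critical path: Roofing → Electrical rough-in → Drywall → Painting.

43 weeks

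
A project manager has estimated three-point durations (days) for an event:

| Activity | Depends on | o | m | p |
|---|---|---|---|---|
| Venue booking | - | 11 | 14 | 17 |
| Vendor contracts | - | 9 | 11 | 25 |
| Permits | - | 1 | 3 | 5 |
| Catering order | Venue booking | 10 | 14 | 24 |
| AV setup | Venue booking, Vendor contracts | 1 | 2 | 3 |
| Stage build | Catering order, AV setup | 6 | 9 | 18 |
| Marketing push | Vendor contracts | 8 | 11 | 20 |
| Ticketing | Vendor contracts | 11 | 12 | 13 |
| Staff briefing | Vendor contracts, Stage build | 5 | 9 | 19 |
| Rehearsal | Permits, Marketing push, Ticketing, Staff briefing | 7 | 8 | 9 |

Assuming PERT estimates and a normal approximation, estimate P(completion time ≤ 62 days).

0.894

te_Venue booking = (11 + 4·14 + 17)/6 = 84/6 = 14; σ²_Venue booking = ((17−11)/6)² = 1.000
te_Vendor contracts = (9 + 4·11 + 25)/6 = 78/6 = 13; σ²_Vendor contracts = ((25−9)/6)² = 7.111
te_Permits = (1 + 4·3 + 5)/6 = 18/6 = 3; σ²_Permits = ((5−1)/6)² = 0.444
te_Catering order = (10 + 4·14 + 24)/6 = 90/6 = 15; σ²_Catering order = ((24−10)/6)² = 5.444
te_AV setup = (1 + 4·2 + 3)/6 = 12/6 = 2; σ²_AV setup = ((3−1)/6)² = 0.111
te_Stage build = (6 + 4·9 + 18)/6 = 60/6 = 10; σ²_Stage build = ((18−6)/6)² = 4.000
te_Marketing push = (8 + 4·11 + 20)/6 = 72/6 = 12; σ²_Marketing push = ((20−8)/6)² = 4.000
te_Ticketing = (11 + 4·12 + 13)/6 = 72/6 = 12; σ²_Ticketing = ((13−11)/6)² = 0.111
te_Staff briefing = (5 + 4·9 + 19)/6 = 60/6 = 10; σ²_Staff briefing = ((19−5)/6)² = 5.444
te_Rehearsal = (7 + 4·8 + 9)/6 = 48/6 = 8; σ²_Rehearsal = ((9−7)/6)² = 0.111

Forward pass:
ES_Venue booking = 0; EF_Venue booking = 14
ES_Vendor contracts = 0; EF_Vendor contracts = 13
ES_Permits = 0; EF_Permits = 3
ES_Catering order = 14; EF_Catering order = 14+15 = 29
ES_AV setup = max(EF_Venue booking=14, EF_Vendor contracts=13) = 14; EF_AV setup = 14+2 = 16
ES_Stage build = max(EF_Catering order=29, EF_AV setup=16) = 29; EF_Stage build = 29+10 = 39
ES_Marketing push = 13; EF_Marketing push = 13+12 = 25
ES_Ticketing = 13; EF_Ticketing = 13+12 = 25
ES_Staff briefing = max(EF_Vendor contracts=13, EF_Stage build=39) = 39; EF_Staff briefing = 39+10 = 49
ES_Rehearsal = max(EF_Permits=3, EF_Marketing push=25, EF_Ticketing=25, EF_Staff briefing=49) = 49; EF_Rehearsal = 49+8 = 57
Expected project duration μ = 57 days. Critical path: Venue booking → Catering order → Stage build → Staff briefing → Rehearsal.

Variance along critical path = 1.000 + 5.444 + 4.000 + 5.444 + 0.111 = 16.000; σ = √16.000 = 4.000 days.
Z = (62 − 57) / 4.000 = 1.250
P(T ≤ 62) = Φ(1.250) ≈ 0.894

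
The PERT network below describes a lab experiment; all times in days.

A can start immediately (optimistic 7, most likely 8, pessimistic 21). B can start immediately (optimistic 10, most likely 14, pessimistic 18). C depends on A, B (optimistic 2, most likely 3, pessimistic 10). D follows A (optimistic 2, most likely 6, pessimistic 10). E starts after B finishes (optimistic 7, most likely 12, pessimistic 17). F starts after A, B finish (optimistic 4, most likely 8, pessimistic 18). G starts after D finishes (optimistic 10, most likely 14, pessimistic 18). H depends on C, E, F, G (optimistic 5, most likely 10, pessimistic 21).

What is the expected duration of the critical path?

te_A = (7 + 4·8 + 21)/6 = 60/6 = 10
te_B = (10 + 4·14 + 18)/6 = 84/6 = 14
te_C = (2 + 4·3 + 10)/6 = 24/6 = 4
te_D = (2 + 4·6 + 10)/6 = 36/6 = 6
te_E = (7 + 4·12 + 17)/6 = 72/6 = 12
te_F = (4 + 4·8 + 18)/6 = 54/6 = 9
te_G = (10 + 4·14 + 18)/6 = 84/6 = 14
te_H = (5 + 4·10 + 21)/6 = 66/6 = 11

Forward pass:
ES_A = 0; EF_A = 10
ES_B = 0; EF_B = 14
ES_C = max(EF_A=10, EF_B=14) = 14; EF_C = 14+4 = 18
ES_D = 10; EF_D = 10+6 = 16
ES_E = 14; EF_E = 14+12 = 26
ES_F = max(EF_A=10, EF_B=14) = 14; EF_F = 14+9 = 23
ES_G = 16; EF_G = 16+14 = 30
ES_H = max(EF_C=18, EF_E=26, EF_F=23, EF_G=30) = 30; EF_H = 30+11 = 41
Expected project duration μ = 41 days. Critical path: A → D → G → H.

41 days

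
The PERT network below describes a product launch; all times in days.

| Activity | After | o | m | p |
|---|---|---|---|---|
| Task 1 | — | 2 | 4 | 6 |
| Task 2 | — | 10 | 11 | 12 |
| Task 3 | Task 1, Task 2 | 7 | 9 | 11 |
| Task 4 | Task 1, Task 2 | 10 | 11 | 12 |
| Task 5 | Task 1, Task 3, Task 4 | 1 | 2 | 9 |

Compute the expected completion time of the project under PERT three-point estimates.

te_Task 1 = (2 + 4·4 + 6)/6 = 24/6 = 4
te_Task 2 = (10 + 4·11 + 12)/6 = 66/6 = 11
te_Task 3 = (7 + 4·9 + 11)/6 = 54/6 = 9
te_Task 4 = (10 + 4·11 + 12)/6 = 66/6 = 11
te_Task 5 = (1 + 4·2 + 9)/6 = 18/6 = 3

Forward pass:
ES_Task 1 = 0; EF_Task 1 = 4
ES_Task 2 = 0; EF_Task 2 = 11
ES_Task 3 = max(EF_Task 1=4, EF_Task 2=11) = 11; EF_Task 3 = 11+9 = 20
ES_Task 4 = max(EF_Task 1=4, EF_Task 2=11) = 11; EF_Task 4 = 11+11 = 22
ES_Task 5 = max(EF_Task 1=4, EF_Task 3=20, EF_Task 4=22) = 22; EF_Task 5 = 22+3 = 25
Expected project duration μ = 25 days. Critical path: Task 2 → Task 4 → Task 5.

25 days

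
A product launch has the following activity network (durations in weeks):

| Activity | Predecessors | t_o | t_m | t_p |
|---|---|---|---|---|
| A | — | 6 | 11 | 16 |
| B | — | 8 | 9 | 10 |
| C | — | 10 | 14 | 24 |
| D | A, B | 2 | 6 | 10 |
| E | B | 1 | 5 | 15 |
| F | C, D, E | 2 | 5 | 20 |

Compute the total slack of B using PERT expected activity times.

te_A = (6 + 4·11 + 16)/6 = 66/6 = 11
te_B = (8 + 4·9 + 10)/6 = 54/6 = 9
te_C = (10 + 4·14 + 24)/6 = 90/6 = 15
te_D = (2 + 4·6 + 10)/6 = 36/6 = 6
te_E = (1 + 4·5 + 15)/6 = 36/6 = 6
te_F = (2 + 4·5 + 20)/6 = 42/6 = 7

Forward pass:
ES_A = 0; EF_A = 11
ES_B = 0; EF_B = 9
ES_C = 0; EF_C = 15
ES_D = max(EF_A=11, EF_B=9) = 11; EF_D = 11+6 = 17
ES_E = 9; EF_E = 9+6 = 15
ES_F = max(EF_C=15, EF_D=17, EF_E=15) = 17; EF_F = 17+7 = 24
Expected project duration μ = 24 weeks. Critical path: A → D → F.

Backward pass:
LF_F = 24; LS_F = 24−7 = 17
LF_E = LS_F = 17; LS_E = 17−6 = 11
LF_D = LS_F = 17; LS_D = 17−6 = 11
LF_C = LS_F = 17; LS_C = 17−15 = 2
LF_B = min(LS_D=11, LS_E=11) = 11; LS_B = 11−9 = 2
LF_A = LS_D = 11; LS_A = 11−11 = 0
Slack_B = LS_B − ES_B = 2 − 0 = 2

2 weeks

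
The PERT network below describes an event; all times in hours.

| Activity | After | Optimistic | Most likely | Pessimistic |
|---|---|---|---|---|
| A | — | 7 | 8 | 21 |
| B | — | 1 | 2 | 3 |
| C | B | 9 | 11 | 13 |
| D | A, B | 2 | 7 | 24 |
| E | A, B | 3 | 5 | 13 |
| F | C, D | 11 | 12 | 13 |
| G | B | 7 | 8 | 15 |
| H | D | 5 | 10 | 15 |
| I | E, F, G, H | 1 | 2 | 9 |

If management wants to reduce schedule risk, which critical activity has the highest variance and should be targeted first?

D

te_A = (7 + 4·8 + 21)/6 = 60/6 = 10; σ²_A = ((21−7)/6)² = 5.444
te_B = (1 + 4·2 + 3)/6 = 12/6 = 2; σ²_B = ((3−1)/6)² = 0.111
te_C = (9 + 4·11 + 13)/6 = 66/6 = 11; σ²_C = ((13−9)/6)² = 0.444
te_D = (2 + 4·7 + 24)/6 = 54/6 = 9; σ²_D = ((24−2)/6)² = 13.444
te_E = (3 + 4·5 + 13)/6 = 36/6 = 6; σ²_E = ((13−3)/6)² = 2.778
te_F = (11 + 4·12 + 13)/6 = 72/6 = 12; σ²_F = ((13−11)/6)² = 0.111
te_G = (7 + 4·8 + 15)/6 = 54/6 = 9; σ²_G = ((15−7)/6)² = 1.778
te_H = (5 + 4·10 + 15)/6 = 60/6 = 10; σ²_H = ((15−5)/6)² = 2.778
te_I = (1 + 4·2 + 9)/6 = 18/6 = 3; σ²_I = ((9−1)/6)² = 1.778

Forward pass:
ES_A = 0; EF_A = 10
ES_B = 0; EF_B = 2
ES_C = 2; EF_C = 2+11 = 13
ES_D = max(EF_A=10, EF_B=2) = 10; EF_D = 10+9 = 19
ES_E = max(EF_A=10, EF_B=2) = 10; EF_E = 10+6 = 16
ES_F = max(EF_C=13, EF_D=19) = 19; EF_F = 19+12 = 31
ES_G = 2; EF_G = 2+9 = 11
ES_H = 19; EF_H = 19+10 = 29
ES_I = max(EF_E=16, EF_F=31, EF_G=11, EF_H=29) = 31; EF_I = 31+3 = 34
Expected project duration μ = 34 hours. Critical path: A → D → F → I.

Variances on critical path: σ²_A=5.444, σ²_D=13.444, σ²_F=0.111, σ²_I=1.778.
Largest is σ²_D = 13.444.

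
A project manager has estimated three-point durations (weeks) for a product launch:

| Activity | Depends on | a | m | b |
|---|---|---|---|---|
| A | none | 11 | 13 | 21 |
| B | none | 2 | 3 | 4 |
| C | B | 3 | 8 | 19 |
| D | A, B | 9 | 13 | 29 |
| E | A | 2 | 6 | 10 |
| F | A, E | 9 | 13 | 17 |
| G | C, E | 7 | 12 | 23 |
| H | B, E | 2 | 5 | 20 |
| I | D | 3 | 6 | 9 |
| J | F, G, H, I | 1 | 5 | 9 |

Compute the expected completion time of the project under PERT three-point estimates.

40 weeks

te_A = (11 + 4·13 + 21)/6 = 84/6 = 14
te_B = (2 + 4·3 + 4)/6 = 18/6 = 3
te_C = (3 + 4·8 + 19)/6 = 54/6 = 9
te_D = (9 + 4·13 + 29)/6 = 90/6 = 15
te_E = (2 + 4·6 + 10)/6 = 36/6 = 6
te_F = (9 + 4·13 + 17)/6 = 78/6 = 13
te_G = (7 + 4·12 + 23)/6 = 78/6 = 13
te_H = (2 + 4·5 + 20)/6 = 42/6 = 7
te_I = (3 + 4·6 + 9)/6 = 36/6 = 6
te_J = (1 + 4·5 + 9)/6 = 30/6 = 5

Forward pass:
ES_A = 0; EF_A = 14
ES_B = 0; EF_B = 3
ES_C = 3; EF_C = 3+9 = 12
ES_D = max(EF_A=14, EF_B=3) = 14; EF_D = 14+15 = 29
ES_E = 14; EF_E = 14+6 = 20
ES_F = max(EF_A=14, EF_E=20) = 20; EF_F = 20+13 = 33
ES_G = max(EF_C=12, EF_E=20) = 20; EF_G = 20+13 = 33
ES_H = max(EF_B=3, EF_E=20) = 20; EF_H = 20+7 = 27
ES_I = 29; EF_I = 29+6 = 35
ES_J = max(EF_F=33, EF_G=33, EF_H=27, EF_I=35) = 35; EF_J = 35+5 = 40
Expected project duration μ = 40 weeks. Critical path: A → D → I → J.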